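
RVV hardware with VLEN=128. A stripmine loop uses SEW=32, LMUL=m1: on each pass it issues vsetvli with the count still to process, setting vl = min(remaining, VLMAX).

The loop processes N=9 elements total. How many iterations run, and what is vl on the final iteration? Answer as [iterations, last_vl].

[iterations, last_vl] = [3, 1]

VLMAX = VLEN×LMUL/SEW = 128×1/32 = 4
iterations = ceil(9/4) = 3; final-pass vl = 1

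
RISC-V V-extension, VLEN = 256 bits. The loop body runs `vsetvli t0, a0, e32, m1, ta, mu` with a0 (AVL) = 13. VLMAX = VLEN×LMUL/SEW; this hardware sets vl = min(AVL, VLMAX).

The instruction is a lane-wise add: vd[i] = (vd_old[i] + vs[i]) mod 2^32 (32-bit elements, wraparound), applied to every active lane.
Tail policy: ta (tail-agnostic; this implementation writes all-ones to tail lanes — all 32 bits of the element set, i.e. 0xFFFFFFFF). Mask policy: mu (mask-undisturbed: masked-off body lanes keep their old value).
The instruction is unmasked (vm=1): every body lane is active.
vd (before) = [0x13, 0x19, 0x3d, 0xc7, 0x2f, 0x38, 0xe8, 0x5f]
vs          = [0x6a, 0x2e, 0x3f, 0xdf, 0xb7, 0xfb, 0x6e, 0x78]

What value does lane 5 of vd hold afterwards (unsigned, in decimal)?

vd[5] = 307

VLMAX = (256 × 1) / 32 = 8 lanes
vl ← min(13, 8) = 8
lane  0: add(0x13,0x6a) ⇒ 0x7d
lane  1: add(0x19,0x2e) ⇒ 0x47
lane  2: add(0x3d,0x3f) ⇒ 0x7c
lane  3: add(0xc7,0xdf) ⇒ 0x1a6
lane  4: add(0x2f,0xb7) ⇒ 0xe6
lane  5: add(0x38,0xfb) ⇒ 0x133
lane  6: add(0xe8,0x6e) ⇒ 0x156
lane  7: add(0x5f,0x78) ⇒ 0xd7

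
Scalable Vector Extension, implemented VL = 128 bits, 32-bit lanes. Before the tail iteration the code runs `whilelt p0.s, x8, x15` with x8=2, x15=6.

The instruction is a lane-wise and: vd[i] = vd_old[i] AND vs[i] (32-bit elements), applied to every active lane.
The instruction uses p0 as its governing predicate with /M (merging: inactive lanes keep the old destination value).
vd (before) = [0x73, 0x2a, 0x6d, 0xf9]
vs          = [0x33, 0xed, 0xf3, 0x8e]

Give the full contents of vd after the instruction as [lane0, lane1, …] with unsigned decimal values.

vd = [51, 40, 97, 136]

register lanes = 128/32 = 4
p0[j] = (2+j < 6); true for j=0..3 → 4 lanes set
vd[0] and(0x73,0x33) -> 0x33
vd[1] and(0x2a,0xed) -> 0x28
vd[2] and(0x6d,0xf3) -> 0x61
vd[3] and(0xf9,0x8e) -> 0x88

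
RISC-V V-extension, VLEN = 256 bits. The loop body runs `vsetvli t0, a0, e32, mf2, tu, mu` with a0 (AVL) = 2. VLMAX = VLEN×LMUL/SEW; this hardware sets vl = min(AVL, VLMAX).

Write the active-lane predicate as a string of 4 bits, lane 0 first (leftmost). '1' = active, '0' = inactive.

VLMAX = VLEN×LMUL/SEW = 256×1/2/32 = 4
AVL=2 ≤ VLMAX=4, so vl = 2
bits (lane 0 leftmost): 1100

predicate = 1100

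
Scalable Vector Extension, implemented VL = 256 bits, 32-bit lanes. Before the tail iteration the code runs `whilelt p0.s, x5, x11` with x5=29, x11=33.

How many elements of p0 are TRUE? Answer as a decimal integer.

vl = 4

lane count: 256 div 32 = 8
active while 29+j < 33, i.e. j ∈ [0,4) capped at 8 ⇒ 4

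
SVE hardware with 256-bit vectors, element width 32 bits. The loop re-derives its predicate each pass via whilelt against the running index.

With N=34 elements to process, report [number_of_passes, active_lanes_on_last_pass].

[iterations, last_vl] = [5, 2]

lane count: 256 div 32 = 8
iterations = ceil(34/8) = 5; final-pass vl = 2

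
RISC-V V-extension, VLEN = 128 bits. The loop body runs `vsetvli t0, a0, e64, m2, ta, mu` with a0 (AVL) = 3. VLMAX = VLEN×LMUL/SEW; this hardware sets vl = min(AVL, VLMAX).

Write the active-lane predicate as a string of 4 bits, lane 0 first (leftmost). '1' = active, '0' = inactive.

predicate = 1110

VLMAX = VLEN×LMUL/SEW = 128×2/64 = 4
AVL=3 ≤ VLMAX=4, so vl = 3
bits (lane 0 leftmost): 1110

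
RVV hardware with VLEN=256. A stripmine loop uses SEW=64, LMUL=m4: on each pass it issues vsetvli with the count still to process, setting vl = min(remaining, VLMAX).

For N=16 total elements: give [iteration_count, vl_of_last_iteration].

[iterations, last_vl] = [1, 16]

lanes per group: 256·4/64 = 16
N=16: ⌈16/16⌉ = 1 iters; last vl = 16 − 0×16 = 16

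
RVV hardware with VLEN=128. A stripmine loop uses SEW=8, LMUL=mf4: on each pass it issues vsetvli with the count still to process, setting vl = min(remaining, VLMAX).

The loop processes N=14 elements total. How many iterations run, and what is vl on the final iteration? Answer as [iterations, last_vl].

[iterations, last_vl] = [4, 2]

VLMAX = (128 × 1/4) / 8 = 4 lanes
N=14: ⌈14/4⌉ = 4 iters; last vl = 14 − 3×4 = 2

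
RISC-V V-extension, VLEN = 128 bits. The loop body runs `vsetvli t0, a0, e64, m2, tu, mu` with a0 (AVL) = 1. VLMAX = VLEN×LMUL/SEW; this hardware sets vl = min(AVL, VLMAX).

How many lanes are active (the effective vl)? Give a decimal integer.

vl = 1

VLMAX = VLEN×LMUL/SEW = 128×2/64 = 4
vl ← min(1, 4) = 1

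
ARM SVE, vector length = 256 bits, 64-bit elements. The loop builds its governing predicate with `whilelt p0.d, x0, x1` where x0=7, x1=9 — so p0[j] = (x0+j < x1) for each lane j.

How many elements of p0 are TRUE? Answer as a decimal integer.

lane count: 256 div 64 = 4
p0[j] = (7+j < 9); true for j=0..1 → 2 lanes set

vl = 2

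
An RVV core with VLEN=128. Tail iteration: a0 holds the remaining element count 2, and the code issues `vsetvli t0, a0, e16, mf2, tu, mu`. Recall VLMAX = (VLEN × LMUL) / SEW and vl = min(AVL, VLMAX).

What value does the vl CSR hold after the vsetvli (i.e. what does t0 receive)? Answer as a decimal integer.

vl = 2

lanes per group: 128·1/2/16 = 4
AVL=2 ≤ VLMAX=4, so vl = 2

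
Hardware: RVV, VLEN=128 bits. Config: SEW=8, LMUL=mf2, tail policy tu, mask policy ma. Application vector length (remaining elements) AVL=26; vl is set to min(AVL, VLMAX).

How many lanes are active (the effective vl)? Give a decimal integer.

lanes per group: 128·1/2/8 = 8
vl ← min(26, 8) = 8

vl = 8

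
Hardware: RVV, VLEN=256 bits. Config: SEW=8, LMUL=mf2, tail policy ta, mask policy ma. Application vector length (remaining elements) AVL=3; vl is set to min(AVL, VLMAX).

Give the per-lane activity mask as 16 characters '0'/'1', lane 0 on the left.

VLMAX = (256 × 1/2) / 8 = 16 lanes
vl = min(AVL, VLMAX) = min(3, 16) = 3
bits (lane 0 leftmost): 1110000000000000

predicate = 1110000000000000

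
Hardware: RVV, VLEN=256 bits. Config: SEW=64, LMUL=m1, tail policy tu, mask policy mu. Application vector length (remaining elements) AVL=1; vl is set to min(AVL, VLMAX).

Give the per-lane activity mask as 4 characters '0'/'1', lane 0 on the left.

VLMAX = VLEN×LMUL/SEW = 256×1/64 = 4
vl = min(AVL, VLMAX) = min(1, 4) = 1
bits (lane 0 leftmost): 1000

predicate = 1000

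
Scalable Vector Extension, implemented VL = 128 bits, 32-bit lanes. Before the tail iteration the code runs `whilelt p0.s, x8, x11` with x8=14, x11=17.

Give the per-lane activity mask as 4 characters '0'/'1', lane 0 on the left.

predicate = 1110

lane count: 128 div 32 = 4
whilelt: lane j active iff 14+j < 17 → j < 3 → 3 active
bits (lane 0 leftmost): 1110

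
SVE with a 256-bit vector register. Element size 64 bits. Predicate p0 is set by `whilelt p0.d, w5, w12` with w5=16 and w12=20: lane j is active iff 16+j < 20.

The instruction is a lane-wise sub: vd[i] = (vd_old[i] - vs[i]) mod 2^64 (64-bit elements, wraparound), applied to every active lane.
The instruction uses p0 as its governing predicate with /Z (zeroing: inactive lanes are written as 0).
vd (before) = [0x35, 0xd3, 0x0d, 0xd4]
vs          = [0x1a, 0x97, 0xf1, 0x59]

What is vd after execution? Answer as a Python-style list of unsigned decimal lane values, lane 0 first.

256-bit reg / 64-bit elem → 4 lanes
active while 16+j < 20, i.e. j ∈ [0,4) capped at 4 ⇒ 4
vd[0] sub(0x35,0x1a) -> 0x1b
vd[1] sub(0xd3,0x97) -> 0x3c
vd[2] sub(0x0d,0xf1) -> 0xffffffffffffff1c
vd[3] sub(0xd4,0x59) -> 0x7b

vd = [27, 60, 18446744073709551388, 123]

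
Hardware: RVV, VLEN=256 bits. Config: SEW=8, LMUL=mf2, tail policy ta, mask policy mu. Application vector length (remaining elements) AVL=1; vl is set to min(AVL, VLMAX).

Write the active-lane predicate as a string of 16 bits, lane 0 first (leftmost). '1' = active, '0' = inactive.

VLMAX = (256 × 1/2) / 8 = 16 lanes
vl ← min(1, 16) = 1
bits (lane 0 leftmost): 1000000000000000

predicate = 1000000000000000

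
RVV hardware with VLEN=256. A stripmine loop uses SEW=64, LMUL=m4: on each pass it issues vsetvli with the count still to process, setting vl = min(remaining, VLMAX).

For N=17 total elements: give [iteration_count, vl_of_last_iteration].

[iterations, last_vl] = [2, 1]

VLMAX = VLEN×LMUL/SEW = 256×4/64 = 16
17 elements at 16/iter → 2 passes, remainder 1 on the last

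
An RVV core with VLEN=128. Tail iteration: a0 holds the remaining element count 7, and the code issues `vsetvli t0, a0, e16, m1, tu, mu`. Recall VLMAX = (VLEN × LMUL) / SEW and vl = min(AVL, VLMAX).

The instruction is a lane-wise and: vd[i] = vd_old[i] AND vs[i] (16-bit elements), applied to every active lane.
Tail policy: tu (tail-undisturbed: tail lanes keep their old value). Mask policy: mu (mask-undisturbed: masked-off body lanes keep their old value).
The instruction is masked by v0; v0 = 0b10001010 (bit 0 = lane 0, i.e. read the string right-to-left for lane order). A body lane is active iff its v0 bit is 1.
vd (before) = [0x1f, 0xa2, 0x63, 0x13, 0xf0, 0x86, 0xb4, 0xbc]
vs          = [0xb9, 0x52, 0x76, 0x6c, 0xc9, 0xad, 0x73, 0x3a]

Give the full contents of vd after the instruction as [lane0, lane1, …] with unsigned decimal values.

lanes per group: 128·1/16 = 8
vl = min(AVL, VLMAX) = min(7, 8) = 7
[0] mask-off/keep = 0x1f
[1] and(0xa2,0x52) = 0x02
[2] mask-off/keep = 0x63
[3] and(0x13,0x6c) = 0x00
[4] mask-off/keep = 0xf0
[5] mask-off/keep = 0x86
[6] mask-off/keep = 0xb4
[7] tail/keep = 0xbc

vd = [31, 2, 99, 0, 240, 134, 180, 188]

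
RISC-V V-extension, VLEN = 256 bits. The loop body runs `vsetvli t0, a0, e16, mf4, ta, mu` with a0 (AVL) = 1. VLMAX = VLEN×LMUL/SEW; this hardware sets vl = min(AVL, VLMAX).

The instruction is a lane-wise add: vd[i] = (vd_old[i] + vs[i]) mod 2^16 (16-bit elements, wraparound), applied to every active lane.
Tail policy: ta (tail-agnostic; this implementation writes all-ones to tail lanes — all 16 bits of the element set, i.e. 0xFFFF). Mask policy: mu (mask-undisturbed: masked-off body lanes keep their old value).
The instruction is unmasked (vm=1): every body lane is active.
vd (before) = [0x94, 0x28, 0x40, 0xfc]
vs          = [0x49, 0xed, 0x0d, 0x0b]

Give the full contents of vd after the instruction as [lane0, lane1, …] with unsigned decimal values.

VLMAX = (256 × 1/4) / 16 = 4 lanes
vl = min(AVL, VLMAX) = min(1, 4) = 1
[0] add(0x94,0x49) = 0xdd
[1] tail/ones = 0xffff
[2] tail/ones = 0xffff
[3] tail/ones = 0xffff

vd = [221, 65535, 65535, 65535]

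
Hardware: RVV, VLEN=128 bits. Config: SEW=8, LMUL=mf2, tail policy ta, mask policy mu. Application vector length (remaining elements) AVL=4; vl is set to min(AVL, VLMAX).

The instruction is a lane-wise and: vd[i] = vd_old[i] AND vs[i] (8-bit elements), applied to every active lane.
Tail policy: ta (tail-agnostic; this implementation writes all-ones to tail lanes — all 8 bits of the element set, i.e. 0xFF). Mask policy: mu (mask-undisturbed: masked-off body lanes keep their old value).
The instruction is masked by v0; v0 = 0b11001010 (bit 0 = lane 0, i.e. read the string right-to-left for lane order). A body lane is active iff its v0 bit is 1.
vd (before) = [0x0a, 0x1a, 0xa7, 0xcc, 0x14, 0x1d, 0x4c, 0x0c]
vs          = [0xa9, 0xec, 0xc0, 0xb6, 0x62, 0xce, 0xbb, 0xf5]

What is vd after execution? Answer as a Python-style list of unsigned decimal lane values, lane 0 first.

vd = [10, 8, 167, 132, 255, 255, 255, 255]

VLMAX = (128 × 1/2) / 8 = 8 lanes
vl ← min(4, 8) = 4
  i=0: mask-off/keep → 10
  i=1: and(0x1a,0xec) → 8
  i=2: mask-off/keep → 167
  i=3: and(0xcc,0xb6) → 132
  i=4: tail/ones → 255
  i=5: tail/ones → 255
  i=6: tail/ones → 255
  i=7: tail/ones → 255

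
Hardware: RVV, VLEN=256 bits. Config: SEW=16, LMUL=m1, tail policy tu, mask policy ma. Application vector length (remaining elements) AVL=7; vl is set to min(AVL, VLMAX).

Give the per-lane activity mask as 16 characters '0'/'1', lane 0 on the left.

VLMAX = VLEN×LMUL/SEW = 256×1/16 = 16
vl = min(AVL, VLMAX) = min(7, 16) = 7
bits (lane 0 leftmost): 1111111000000000

predicate = 1111111000000000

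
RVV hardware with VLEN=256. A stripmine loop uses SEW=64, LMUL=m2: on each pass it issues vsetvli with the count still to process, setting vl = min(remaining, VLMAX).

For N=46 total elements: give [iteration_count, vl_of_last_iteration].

[iterations, last_vl] = [6, 6]

VLMAX = VLEN×LMUL/SEW = 256×2/64 = 8
46 elements at 8/iter → 6 passes, remainder 6 on the last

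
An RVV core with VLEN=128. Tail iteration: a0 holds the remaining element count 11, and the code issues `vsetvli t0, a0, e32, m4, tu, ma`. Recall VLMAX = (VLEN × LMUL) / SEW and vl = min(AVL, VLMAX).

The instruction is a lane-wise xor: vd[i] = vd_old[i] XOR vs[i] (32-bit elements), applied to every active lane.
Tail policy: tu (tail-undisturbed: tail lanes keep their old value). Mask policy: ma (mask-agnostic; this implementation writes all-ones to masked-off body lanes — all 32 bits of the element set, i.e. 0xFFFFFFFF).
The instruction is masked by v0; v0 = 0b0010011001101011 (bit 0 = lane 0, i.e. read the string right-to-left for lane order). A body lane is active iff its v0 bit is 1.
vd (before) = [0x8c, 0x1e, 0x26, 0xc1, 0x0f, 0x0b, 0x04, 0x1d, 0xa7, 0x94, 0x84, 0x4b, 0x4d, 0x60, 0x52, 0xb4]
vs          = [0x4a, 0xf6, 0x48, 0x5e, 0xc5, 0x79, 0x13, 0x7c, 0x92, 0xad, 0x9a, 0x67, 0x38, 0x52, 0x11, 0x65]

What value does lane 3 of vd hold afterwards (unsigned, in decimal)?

vd[3] = 159

VLMAX = VLEN×LMUL/SEW = 128×4/32 = 16
AVL=11 ≤ VLMAX=16, so vl = 11
lane  0: xor(0x8c,0x4a) ⇒ 0xc6
lane  1: xor(0x1e,0xf6) ⇒ 0xe8
lane  2: mask-off/ones ⇒ 0xffffffff
lane  3: xor(0xc1,0x5e) ⇒ 0x9f
lane  4: mask-off/ones ⇒ 0xffffffff
lane  5: xor(0x0b,0x79) ⇒ 0x72
lane  6: xor(0x04,0x13) ⇒ 0x17
lane  7: mask-off/ones ⇒ 0xffffffff
lane  8: mask-off/ones ⇒ 0xffffffff
lane  9: xor(0x94,0xad) ⇒ 0x39
lane 10: xor(0x84,0x9a) ⇒ 0x1e
lane 11: tail/keep ⇒ 0x4b
lane 12: tail/keep ⇒ 0x4d
lane 13: tail/keep ⇒ 0x60
lane 14: tail/keep ⇒ 0x52
lane 15: tail/keep ⇒ 0xb4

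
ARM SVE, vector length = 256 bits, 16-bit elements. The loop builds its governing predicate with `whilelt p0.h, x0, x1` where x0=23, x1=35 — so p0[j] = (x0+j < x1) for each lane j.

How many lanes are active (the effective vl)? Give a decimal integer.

vl = 12

lane count: 256 div 16 = 16
whilelt: lane j active iff 23+j < 35 → j < 12 → 12 active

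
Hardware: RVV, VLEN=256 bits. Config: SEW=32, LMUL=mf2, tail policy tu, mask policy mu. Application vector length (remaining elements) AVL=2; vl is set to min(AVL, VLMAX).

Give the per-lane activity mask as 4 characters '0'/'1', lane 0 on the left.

lanes per group: 256·1/2/32 = 4
AVL=2 ≤ VLMAX=4, so vl = 2
bits (lane 0 leftmost): 1100

predicate = 1100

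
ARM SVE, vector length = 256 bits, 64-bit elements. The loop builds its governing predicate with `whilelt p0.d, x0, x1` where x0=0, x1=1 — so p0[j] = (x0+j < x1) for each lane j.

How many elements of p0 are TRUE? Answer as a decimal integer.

lane count: 256 div 64 = 4
whilelt: lane j active iff 0+j < 1 → j < 1 → 1 active

vl = 1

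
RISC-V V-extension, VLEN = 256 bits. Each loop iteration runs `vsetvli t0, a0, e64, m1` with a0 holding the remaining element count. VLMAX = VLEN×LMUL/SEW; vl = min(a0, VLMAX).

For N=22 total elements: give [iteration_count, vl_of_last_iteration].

[iterations, last_vl] = [6, 2]

VLMAX = VLEN×LMUL/SEW = 256×1/64 = 4
N=22: ⌈22/4⌉ = 6 iters; last vl = 22 − 5×4 = 2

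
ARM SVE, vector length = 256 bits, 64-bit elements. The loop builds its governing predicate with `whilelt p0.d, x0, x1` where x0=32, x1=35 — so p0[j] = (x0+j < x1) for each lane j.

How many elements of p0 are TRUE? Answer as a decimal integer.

vl = 3

lane count: 256 div 64 = 4
p0[j] = (32+j < 35); true for j=0..2 → 3 lanes set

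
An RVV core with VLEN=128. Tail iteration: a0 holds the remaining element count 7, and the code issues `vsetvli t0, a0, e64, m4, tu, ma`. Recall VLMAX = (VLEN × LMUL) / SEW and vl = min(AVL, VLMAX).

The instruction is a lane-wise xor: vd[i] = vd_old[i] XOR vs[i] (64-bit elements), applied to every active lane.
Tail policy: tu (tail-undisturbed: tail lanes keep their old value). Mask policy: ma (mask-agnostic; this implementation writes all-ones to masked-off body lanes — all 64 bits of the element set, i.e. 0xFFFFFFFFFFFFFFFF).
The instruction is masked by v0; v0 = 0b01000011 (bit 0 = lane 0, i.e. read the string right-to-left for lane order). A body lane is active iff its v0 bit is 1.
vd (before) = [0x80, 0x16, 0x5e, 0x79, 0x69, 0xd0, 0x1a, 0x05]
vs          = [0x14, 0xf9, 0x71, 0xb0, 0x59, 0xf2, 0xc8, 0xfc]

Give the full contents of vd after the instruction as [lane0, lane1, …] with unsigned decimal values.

vd = [148, 239, 18446744073709551615, 18446744073709551615, 18446744073709551615, 18446744073709551615, 210, 5]

lanes per group: 128·4/64 = 8
vl ← min(7, 8) = 7
vd[0] xor(0x80,0x14) -> 0x94
vd[1] xor(0x16,0xf9) -> 0xef
vd[2] mask-off/ones -> 0xffffffffffffffff
vd[3] mask-off/ones -> 0xffffffffffffffff
vd[4] mask-off/ones -> 0xffffffffffffffff
vd[5] mask-off/ones -> 0xffffffffffffffff
vd[6] xor(0x1a,0xc8) -> 0xd2
vd[7] tail/keep -> 0x05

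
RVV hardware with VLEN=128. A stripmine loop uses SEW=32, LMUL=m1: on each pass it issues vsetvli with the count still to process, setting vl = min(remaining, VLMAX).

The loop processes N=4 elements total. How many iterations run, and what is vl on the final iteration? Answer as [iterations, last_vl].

[iterations, last_vl] = [1, 4]

VLMAX = (128 × 1) / 32 = 4 lanes
4 elements at 4/iter → 1 passes, remainder 4 on the last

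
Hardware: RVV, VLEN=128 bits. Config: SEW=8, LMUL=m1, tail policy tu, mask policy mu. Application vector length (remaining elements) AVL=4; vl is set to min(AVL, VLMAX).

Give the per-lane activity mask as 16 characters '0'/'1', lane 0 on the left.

predicate = 1111000000000000

VLMAX = (128 × 1) / 8 = 16 lanes
vl ← min(4, 16) = 4
bits (lane 0 leftmost): 1111000000000000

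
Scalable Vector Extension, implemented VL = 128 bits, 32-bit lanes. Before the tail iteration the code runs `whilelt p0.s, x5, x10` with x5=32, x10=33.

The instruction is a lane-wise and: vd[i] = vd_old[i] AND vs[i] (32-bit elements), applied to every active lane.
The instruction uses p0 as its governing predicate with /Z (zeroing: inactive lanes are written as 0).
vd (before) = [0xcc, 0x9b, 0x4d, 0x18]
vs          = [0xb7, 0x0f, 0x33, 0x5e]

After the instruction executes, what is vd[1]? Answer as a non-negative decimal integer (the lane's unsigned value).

lane count: 128 div 32 = 4
p0[j] = (32+j < 33); true for j=0..0 → 1 lanes set
[0] and(0xcc,0xb7) = 0x84
[1] tail/zero = 0x00
[2] tail/zero = 0x00
[3] tail/zero = 0x00

vd[1] = 0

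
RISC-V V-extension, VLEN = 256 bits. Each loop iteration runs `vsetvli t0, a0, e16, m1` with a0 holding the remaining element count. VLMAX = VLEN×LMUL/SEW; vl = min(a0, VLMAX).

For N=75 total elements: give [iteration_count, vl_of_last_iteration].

[iterations, last_vl] = [5, 11]

lanes per group: 256·1/16 = 16
75 elements at 16/iter → 5 passes, remainder 11 on the last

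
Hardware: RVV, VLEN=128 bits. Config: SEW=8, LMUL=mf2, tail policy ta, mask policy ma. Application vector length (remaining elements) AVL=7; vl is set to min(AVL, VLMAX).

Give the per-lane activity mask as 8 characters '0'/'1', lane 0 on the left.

predicate = 11111110

VLMAX = VLEN×LMUL/SEW = 128×1/2/8 = 8
AVL=7 ≤ VLMAX=8, so vl = 7
bits (lane 0 leftmost): 11111110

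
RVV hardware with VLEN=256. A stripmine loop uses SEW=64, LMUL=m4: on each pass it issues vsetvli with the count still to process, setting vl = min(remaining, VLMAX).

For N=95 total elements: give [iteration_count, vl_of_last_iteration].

[iterations, last_vl] = [6, 15]

VLMAX = VLEN×LMUL/SEW = 256×4/64 = 16
95 elements at 16/iter → 6 passes, remainder 15 on the last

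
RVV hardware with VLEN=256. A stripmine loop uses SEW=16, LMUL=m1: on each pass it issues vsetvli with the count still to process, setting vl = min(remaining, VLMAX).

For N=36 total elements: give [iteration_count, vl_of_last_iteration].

[iterations, last_vl] = [3, 4]

VLMAX = (256 × 1) / 16 = 16 lanes
iterations = ceil(36/16) = 3; final-pass vl = 4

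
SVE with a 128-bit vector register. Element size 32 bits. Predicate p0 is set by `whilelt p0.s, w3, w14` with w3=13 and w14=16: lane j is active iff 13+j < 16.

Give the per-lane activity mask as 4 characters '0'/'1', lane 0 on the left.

register lanes = 128/32 = 4
active while 13+j < 16, i.e. j ∈ [0,3) capped at 4 ⇒ 3
bits (lane 0 leftmost): 1110

predicate = 1110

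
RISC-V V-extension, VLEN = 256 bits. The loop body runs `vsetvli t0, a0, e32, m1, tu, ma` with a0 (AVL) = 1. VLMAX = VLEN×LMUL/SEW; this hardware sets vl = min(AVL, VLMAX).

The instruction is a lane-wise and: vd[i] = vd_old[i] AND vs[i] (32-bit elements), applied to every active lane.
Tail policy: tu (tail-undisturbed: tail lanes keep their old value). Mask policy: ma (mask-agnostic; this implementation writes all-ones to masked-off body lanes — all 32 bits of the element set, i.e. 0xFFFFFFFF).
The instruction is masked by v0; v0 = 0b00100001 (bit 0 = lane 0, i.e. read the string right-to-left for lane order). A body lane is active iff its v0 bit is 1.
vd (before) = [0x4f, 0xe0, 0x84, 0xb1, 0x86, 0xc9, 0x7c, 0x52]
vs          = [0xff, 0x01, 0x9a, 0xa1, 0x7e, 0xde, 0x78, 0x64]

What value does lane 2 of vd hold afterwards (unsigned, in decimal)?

vd[2] = 132

lanes per group: 256·1/32 = 8
vl = min(AVL, VLMAX) = min(1, 8) = 1
  i=0: and(0x4f,0xff) → 79
  i=1: tail/keep → 224
  i=2: tail/keep → 132
  i=3: tail/keep → 177
  i=4: tail/keep → 134
  i=5: tail/keep → 201
  i=6: tail/keep → 124
  i=7: tail/keep → 82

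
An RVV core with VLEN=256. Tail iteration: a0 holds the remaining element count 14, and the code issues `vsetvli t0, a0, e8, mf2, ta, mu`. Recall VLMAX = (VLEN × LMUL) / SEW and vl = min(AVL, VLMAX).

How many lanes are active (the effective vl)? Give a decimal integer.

vl = 14

VLMAX = VLEN×LMUL/SEW = 256×1/2/8 = 16
vl ← min(14, 16) = 14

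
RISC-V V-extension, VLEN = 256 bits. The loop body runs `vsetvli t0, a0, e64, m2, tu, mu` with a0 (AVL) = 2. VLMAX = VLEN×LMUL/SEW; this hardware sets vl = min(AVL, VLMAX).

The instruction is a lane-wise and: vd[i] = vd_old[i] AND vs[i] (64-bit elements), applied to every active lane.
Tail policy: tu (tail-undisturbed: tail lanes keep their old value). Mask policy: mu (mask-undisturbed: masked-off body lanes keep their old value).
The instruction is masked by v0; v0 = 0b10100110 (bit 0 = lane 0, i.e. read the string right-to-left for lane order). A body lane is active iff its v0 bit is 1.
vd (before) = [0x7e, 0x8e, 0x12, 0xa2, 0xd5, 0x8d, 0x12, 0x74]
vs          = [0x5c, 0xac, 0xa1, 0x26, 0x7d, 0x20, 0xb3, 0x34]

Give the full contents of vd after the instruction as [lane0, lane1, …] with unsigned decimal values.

VLMAX = VLEN×LMUL/SEW = 256×2/64 = 8
vl = min(AVL, VLMAX) = min(2, 8) = 2
vd[0] mask-off/keep -> 0x7e
vd[1] and(0x8e,0xac) -> 0x8c
vd[2] tail/keep -> 0x12
vd[3] tail/keep -> 0xa2
vd[4] tail/keep -> 0xd5
vd[5] tail/keep -> 0x8d
vd[6] tail/keep -> 0x12
vd[7] tail/keep -> 0x74

vd = [126, 140, 18, 162, 213, 141, 18, 116]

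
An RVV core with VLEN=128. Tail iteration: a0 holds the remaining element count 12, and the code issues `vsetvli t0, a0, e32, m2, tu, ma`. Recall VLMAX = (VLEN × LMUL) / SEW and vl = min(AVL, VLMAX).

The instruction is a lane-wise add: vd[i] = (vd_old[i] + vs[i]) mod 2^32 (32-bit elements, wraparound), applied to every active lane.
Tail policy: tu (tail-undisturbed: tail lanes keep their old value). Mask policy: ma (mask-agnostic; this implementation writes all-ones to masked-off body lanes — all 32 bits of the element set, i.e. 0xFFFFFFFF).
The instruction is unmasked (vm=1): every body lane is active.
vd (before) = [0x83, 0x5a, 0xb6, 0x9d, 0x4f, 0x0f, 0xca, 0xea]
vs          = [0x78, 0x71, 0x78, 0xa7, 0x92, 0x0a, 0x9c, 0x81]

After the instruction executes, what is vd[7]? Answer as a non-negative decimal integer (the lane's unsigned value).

vd[7] = 363

VLMAX = VLEN×LMUL/SEW = 128×2/32 = 8
vl ← min(12, 8) = 8
vd[0] add(0x83,0x78) -> 0xfb
vd[1] add(0x5a,0x71) -> 0xcb
vd[2] add(0xb6,0x78) -> 0x12e
vd[3] add(0x9d,0xa7) -> 0x144
vd[4] add(0x4f,0x92) -> 0xe1
vd[5] add(0x0f,0x0a) -> 0x19
vd[6] add(0xca,0x9c) -> 0x166
vd[7] add(0xea,0x81) -> 0x16b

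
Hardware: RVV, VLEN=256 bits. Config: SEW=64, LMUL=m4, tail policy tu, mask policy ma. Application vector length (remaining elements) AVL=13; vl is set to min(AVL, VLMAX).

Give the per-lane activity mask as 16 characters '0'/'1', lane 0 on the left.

lanes per group: 256·4/64 = 16
vl ← min(13, 16) = 13
bits (lane 0 leftmost): 1111111111111000

predicate = 1111111111111000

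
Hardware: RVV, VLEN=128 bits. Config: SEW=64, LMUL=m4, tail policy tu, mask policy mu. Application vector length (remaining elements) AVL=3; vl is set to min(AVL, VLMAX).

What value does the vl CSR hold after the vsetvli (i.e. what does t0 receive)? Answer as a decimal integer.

lanes per group: 128·4/64 = 8
vl ← min(3, 8) = 3

vl = 3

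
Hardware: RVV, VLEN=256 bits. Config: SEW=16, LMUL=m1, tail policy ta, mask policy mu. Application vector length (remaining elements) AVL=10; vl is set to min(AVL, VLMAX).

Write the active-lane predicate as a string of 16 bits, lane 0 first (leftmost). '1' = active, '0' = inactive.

VLMAX = (256 × 1) / 16 = 16 lanes
vl ← min(10, 16) = 10
bits (lane 0 leftmost): 1111111111000000

predicate = 1111111111000000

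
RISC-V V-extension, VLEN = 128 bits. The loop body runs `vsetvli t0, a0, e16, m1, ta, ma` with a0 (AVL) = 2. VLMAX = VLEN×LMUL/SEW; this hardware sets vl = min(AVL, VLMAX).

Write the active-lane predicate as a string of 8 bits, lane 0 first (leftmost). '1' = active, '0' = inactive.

predicate = 11000000

VLMAX = (128 × 1) / 16 = 8 lanes
vl = min(AVL, VLMAX) = min(2, 8) = 2
bits (lane 0 leftmost): 11000000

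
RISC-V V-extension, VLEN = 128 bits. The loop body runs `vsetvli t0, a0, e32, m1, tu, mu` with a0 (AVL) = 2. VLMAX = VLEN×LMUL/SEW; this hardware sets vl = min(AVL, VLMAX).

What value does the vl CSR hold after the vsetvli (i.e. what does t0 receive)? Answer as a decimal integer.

VLMAX = (128 × 1) / 32 = 4 lanes
vl = min(AVL, VLMAX) = min(2, 4) = 2

vl = 2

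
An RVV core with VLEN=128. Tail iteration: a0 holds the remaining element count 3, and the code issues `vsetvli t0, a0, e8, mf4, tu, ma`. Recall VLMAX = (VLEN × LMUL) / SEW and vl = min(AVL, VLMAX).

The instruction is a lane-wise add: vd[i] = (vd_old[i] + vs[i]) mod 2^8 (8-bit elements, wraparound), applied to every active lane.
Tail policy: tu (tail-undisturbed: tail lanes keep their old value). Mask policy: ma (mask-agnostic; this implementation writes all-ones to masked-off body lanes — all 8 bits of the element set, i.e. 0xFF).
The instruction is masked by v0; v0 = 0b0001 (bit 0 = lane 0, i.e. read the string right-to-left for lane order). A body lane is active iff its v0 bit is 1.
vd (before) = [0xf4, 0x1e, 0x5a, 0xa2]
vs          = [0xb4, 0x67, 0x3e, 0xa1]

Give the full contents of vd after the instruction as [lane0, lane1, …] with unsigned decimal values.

VLMAX = (128 × 1/4) / 8 = 4 lanes
AVL=3 ≤ VLMAX=4, so vl = 3
vd[0] add(0xf4,0xb4) -> 0xa8
vd[1] mask-off/ones -> 0xff
vd[2] mask-off/ones -> 0xff
vd[3] tail/keep -> 0xa2

vd = [168, 255, 255, 162]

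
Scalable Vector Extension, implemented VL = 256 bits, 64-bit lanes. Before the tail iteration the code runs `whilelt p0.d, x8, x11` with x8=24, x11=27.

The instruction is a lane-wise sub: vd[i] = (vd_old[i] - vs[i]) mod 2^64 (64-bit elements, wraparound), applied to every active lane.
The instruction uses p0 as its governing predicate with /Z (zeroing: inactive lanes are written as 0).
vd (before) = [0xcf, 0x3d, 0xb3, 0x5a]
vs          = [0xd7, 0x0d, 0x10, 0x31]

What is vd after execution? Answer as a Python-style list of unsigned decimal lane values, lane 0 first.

vd = [18446744073709551608, 48, 163, 0]

lane count: 256 div 64 = 4
whilelt: lane j active iff 24+j < 27 → j < 3 → 3 active
  i=0: sub(0xcf,0xd7) → 18446744073709551608
  i=1: sub(0x3d,0x0d) → 48
  i=2: sub(0xb3,0x10) → 163
  i=3: tail/zero → 0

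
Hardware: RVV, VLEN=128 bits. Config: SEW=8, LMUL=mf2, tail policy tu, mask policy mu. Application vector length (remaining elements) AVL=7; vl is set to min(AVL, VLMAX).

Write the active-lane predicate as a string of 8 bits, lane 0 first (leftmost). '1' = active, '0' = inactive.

predicate = 11111110

VLMAX = VLEN×LMUL/SEW = 128×1/2/8 = 8
vl = min(AVL, VLMAX) = min(7, 8) = 7
bits (lane 0 leftmost): 11111110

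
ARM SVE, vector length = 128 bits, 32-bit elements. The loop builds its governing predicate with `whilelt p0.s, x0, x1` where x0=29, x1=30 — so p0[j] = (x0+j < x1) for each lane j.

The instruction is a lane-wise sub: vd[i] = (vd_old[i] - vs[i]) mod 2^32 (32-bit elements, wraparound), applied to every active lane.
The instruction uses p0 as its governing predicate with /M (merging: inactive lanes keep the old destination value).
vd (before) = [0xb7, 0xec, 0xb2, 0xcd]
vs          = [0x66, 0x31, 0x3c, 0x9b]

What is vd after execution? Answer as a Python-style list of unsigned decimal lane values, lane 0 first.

register lanes = 128/32 = 4
whilelt: lane j active iff 29+j < 30 → j < 1 → 1 active
[0] sub(0xb7,0x66) = 0x51
[1] tail/keep = 0xec
[2] tail/keep = 0xb2
[3] tail/keep = 0xcd

vd = [81, 236, 178, 205]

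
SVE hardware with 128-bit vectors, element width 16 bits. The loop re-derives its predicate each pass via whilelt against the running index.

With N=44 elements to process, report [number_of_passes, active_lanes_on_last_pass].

128-bit reg / 16-bit elem → 8 lanes
iterations = ceil(44/8) = 6; final-pass vl = 4

[iterations, last_vl] = [6, 4]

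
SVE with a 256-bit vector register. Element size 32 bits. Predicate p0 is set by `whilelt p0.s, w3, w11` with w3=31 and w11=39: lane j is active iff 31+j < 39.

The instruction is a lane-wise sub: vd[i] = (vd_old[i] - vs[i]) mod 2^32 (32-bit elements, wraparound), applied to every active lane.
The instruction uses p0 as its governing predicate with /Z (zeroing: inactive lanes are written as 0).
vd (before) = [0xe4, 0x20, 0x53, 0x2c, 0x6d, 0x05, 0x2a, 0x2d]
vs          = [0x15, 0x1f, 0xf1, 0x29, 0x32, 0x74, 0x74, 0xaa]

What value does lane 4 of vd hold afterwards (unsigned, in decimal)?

vd[4] = 59

register lanes = 256/32 = 8
p0[j] = (31+j < 39); true for j=0..7 → 8 lanes set
[0] sub(0xe4,0x15) = 0xcf
[1] sub(0x20,0x1f) = 0x01
[2] sub(0x53,0xf1) = 0xffffff62
[3] sub(0x2c,0x29) = 0x03
[4] sub(0x6d,0x32) = 0x3b
[5] sub(0x05,0x74) = 0xffffff91
[6] sub(0x2a,0x74) = 0xffffffb6
[7] sub(0x2d,0xaa) = 0xffffff83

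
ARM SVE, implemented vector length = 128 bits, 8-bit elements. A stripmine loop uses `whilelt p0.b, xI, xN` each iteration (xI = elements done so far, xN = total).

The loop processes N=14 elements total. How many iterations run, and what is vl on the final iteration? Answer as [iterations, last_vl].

[iterations, last_vl] = [1, 14]

lane count: 128 div 8 = 16
14 elements at 16/iter → 1 passes, remainder 14 on the last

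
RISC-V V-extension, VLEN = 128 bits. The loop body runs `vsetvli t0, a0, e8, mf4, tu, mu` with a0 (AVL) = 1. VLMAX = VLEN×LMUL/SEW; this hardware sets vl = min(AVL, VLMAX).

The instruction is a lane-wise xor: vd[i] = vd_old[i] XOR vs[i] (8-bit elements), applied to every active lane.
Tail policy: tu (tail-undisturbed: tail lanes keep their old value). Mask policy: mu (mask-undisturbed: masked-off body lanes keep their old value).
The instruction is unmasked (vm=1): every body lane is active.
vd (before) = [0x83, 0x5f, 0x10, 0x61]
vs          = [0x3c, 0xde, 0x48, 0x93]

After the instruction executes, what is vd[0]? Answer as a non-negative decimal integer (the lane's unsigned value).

lanes per group: 128·1/4/8 = 4
AVL=1 ≤ VLMAX=4, so vl = 1
vd[0] xor(0x83,0x3c) -> 0xbf
vd[1] tail/keep -> 0x5f
vd[2] tail/keep -> 0x10
vd[3] tail/keep -> 0x61

vd[0] = 191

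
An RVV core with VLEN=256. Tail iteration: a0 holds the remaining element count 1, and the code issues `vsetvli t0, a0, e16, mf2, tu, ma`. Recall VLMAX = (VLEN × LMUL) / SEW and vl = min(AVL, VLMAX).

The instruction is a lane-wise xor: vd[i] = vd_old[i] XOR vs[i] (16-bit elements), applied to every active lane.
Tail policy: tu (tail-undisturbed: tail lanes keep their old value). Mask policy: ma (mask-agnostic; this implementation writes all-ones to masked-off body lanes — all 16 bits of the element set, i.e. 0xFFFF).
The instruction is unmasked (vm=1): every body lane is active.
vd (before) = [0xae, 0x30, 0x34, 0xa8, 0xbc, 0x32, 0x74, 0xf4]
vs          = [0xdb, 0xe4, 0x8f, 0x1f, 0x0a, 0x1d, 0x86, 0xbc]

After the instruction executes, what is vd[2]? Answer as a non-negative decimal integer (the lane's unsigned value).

vd[2] = 52

VLMAX = VLEN×LMUL/SEW = 256×1/2/16 = 8
vl ← min(1, 8) = 1
  i=0: xor(0xae,0xdb) → 117
  i=1: tail/keep → 48
  i=2: tail/keep → 52
  i=3: tail/keep → 168
  i=4: tail/keep → 188
  i=5: tail/keep → 50
  i=6: tail/keep → 116
  i=7: tail/keep → 244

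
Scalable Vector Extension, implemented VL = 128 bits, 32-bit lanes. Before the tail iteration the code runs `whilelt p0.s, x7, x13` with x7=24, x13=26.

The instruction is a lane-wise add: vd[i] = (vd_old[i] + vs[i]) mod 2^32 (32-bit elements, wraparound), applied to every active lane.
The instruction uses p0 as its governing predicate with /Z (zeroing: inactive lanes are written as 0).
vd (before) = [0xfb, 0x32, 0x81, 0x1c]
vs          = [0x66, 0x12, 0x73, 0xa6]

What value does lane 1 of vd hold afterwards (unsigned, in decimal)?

lane count: 128 div 32 = 4
whilelt: lane j active iff 24+j < 26 → j < 2 → 2 active
vd[0] add(0xfb,0x66) -> 0x161
vd[1] add(0x32,0x12) -> 0x44
vd[2] tail/zero -> 0x00
vd[3] tail/zero -> 0x00

vd[1] = 68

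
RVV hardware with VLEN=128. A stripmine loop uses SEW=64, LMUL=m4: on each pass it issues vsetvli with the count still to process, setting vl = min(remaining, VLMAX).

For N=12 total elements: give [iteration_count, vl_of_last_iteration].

VLMAX = VLEN×LMUL/SEW = 128×4/64 = 8
12 elements at 8/iter → 2 passes, remainder 4 on the last

[iterations, last_vl] = [2, 4]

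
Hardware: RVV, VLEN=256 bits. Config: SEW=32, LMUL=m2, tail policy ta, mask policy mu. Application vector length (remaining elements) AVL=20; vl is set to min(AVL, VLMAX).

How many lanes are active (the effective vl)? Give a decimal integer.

VLMAX = VLEN×LMUL/SEW = 256×2/32 = 16
vl ← min(20, 16) = 16

vl = 16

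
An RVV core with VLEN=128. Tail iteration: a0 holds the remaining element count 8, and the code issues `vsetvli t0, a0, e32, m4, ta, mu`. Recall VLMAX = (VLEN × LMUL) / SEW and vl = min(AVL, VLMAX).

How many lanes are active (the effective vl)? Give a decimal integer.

lanes per group: 128·4/32 = 16
vl ← min(8, 16) = 8

vl = 8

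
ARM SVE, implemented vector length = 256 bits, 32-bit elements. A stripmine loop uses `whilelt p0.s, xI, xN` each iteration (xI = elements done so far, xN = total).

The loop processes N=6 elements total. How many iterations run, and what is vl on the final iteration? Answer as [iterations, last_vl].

lane count: 256 div 32 = 8
N=6: ⌈6/8⌉ = 1 iters; last vl = 6 − 0×8 = 6

[iterations, last_vl] = [1, 6]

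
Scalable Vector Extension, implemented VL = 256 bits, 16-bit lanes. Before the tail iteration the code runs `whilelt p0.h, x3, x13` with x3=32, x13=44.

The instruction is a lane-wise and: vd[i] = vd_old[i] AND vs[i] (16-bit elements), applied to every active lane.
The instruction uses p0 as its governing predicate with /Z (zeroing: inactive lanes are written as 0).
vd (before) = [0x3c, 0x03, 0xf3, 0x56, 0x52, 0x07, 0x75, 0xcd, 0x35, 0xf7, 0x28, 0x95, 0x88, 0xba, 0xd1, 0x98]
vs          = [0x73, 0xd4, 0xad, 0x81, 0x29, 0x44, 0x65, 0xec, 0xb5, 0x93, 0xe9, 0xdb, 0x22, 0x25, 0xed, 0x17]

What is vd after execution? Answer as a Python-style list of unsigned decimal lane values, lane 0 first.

vd = [48, 0, 161, 0, 0, 4, 101, 204, 53, 147, 40, 145, 0, 0, 0, 0]

256-bit reg / 16-bit elem → 16 lanes
p0[j] = (32+j < 44); true for j=0..11 → 12 lanes set
vd[0] and(0x3c,0x73) -> 0x30
vd[1] and(0x03,0xd4) -> 0x00
vd[2] and(0xf3,0xad) -> 0xa1
vd[3] and(0x56,0x81) -> 0x00
vd[4] and(0x52,0x29) -> 0x00
vd[5] and(0x07,0x44) -> 0x04
vd[6] and(0x75,0x65) -> 0x65
vd[7] and(0xcd,0xec) -> 0xcc
vd[8] and(0x35,0xb5) -> 0x35
vd[9] and(0xf7,0x93) -> 0x93
vd[10] and(0x28,0xe9) -> 0x28
vd[11] and(0x95,0xdb) -> 0x91
vd[12] tail/zero -> 0x00
vd[13] tail/zero -> 0x00
vd[14] tail/zero -> 0x00
vd[15] tail/zero -> 0x00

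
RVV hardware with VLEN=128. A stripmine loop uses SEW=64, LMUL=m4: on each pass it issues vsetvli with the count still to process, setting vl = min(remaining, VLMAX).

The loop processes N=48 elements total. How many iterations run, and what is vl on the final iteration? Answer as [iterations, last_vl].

lanes per group: 128·4/64 = 8
iterations = ceil(48/8) = 6; final-pass vl = 8

[iterations, last_vl] = [6, 8]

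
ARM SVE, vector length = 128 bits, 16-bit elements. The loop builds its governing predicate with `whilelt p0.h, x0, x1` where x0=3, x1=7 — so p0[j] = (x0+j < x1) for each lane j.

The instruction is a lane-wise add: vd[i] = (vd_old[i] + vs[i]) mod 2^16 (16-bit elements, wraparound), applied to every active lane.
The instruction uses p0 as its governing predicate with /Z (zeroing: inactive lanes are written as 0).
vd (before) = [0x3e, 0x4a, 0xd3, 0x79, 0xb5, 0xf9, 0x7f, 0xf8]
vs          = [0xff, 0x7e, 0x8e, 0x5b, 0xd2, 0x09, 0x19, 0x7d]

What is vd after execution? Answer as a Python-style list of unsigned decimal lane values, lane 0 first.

register lanes = 128/16 = 8
p0[j] = (3+j < 7); true for j=0..3 → 4 lanes set
  i=0: add(0x3e,0xff) → 317
  i=1: add(0x4a,0x7e) → 200
  i=2: add(0xd3,0x8e) → 353
  i=3: add(0x79,0x5b) → 212
  i=4: tail/zero → 0
  i=5: tail/zero → 0
  i=6: tail/zero → 0
  i=7: tail/zero → 0

vd = [317, 200, 353, 212, 0, 0, 0, 0]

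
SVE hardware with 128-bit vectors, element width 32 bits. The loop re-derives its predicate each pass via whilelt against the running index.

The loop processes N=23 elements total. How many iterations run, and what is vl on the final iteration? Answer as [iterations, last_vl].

[iterations, last_vl] = [6, 3]

register lanes = 128/32 = 4
N=23: ⌈23/4⌉ = 6 iters; last vl = 23 − 5×4 = 3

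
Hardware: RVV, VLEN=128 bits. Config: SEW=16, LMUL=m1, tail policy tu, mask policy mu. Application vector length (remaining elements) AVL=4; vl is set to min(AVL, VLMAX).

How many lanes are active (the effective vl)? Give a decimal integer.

vl = 4

lanes per group: 128·1/16 = 8
AVL=4 ≤ VLMAX=8, so vl = 4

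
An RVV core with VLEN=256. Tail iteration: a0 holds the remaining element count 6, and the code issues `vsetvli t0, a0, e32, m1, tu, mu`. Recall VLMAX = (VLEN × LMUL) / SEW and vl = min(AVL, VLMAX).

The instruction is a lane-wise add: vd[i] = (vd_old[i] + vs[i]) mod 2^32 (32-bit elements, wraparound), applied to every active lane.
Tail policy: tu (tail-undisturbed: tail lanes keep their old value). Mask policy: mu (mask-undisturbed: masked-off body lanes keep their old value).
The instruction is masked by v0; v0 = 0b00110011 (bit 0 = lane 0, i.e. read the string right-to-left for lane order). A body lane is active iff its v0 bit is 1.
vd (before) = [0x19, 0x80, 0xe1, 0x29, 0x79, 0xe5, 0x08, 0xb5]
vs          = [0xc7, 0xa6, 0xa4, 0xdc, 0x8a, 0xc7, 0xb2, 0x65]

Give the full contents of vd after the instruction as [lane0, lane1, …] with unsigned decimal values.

lanes per group: 256·1/32 = 8
AVL=6 ≤ VLMAX=8, so vl = 6
lane  0: add(0x19,0xc7) ⇒ 0xe0
lane  1: add(0x80,0xa6) ⇒ 0x126
lane  2: mask-off/keep ⇒ 0xe1
lane  3: mask-off/keep ⇒ 0x29
lane  4: add(0x79,0x8a) ⇒ 0x103
lane  5: add(0xe5,0xc7) ⇒ 0x1ac
lane  6: tail/keep ⇒ 0x08
lane  7: tail/keep ⇒ 0xb5

vd = [224, 294, 225, 41, 259, 428, 8, 181]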